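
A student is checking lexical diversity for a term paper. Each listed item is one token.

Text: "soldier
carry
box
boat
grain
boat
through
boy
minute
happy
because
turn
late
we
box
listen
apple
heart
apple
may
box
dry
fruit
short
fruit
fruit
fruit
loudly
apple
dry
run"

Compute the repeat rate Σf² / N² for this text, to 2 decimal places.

Frequencies: fruit:4, box:3, apple:3, boat:2, dry:2, soldier:1, carry:1, grain:1, through:1, boy:1, minute:1, happy:1, because:1, turn:1, late:1, we:1, listen:1, heart:1, may:1, short:1, … (2 more, each freq 1)
Σf² = 59; N² = 961
Repeat rate = 59 / 961 = 0.06

0.06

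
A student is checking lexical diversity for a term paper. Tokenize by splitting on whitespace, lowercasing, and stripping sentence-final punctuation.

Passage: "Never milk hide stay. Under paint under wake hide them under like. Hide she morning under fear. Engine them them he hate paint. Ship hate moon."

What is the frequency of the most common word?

Frequencies: under:4, hide:3, them:3, paint:2, hate:2, never:1, milk:1, stay:1, wake:1, like:1, she:1, morning:1, fear:1, engine:1, he:1, ship:1, moon:1
Most common: 'under' with frequency 4.

4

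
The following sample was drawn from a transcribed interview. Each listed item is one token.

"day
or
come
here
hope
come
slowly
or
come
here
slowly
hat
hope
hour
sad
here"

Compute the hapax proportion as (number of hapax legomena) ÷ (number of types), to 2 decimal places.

Frequencies: come:3, here:3, or:2, hope:2, slowly:2, day:1, hat:1, hour:1, sad:1
Hapax count = 4; type count = 9.
Ratio = 4 / 9 = 0.44

0.44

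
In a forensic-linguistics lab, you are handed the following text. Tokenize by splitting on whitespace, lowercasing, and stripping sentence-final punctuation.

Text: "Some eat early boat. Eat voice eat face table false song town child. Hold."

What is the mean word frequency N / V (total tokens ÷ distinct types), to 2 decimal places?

N = 14 tokens, V = 12 types.
Mean frequency = N / V = 14 / 12 = 1.17

1.17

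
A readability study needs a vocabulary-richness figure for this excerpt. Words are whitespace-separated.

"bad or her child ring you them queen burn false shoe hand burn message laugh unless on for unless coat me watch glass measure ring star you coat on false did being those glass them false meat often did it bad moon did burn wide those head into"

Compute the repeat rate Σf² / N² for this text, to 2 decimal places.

0.04

Frequencies: burn:3, false:3, did:3, bad:2, ring:2, you:2, them:2, unless:2, on:2, coat:2, glass:2, those:2, or:1, her:1, child:1, queen:1, shoe:1, hand:1, message:1, laugh:1, … (13 more, each freq 1)
Σf² = 84; N² = 2304
Repeat rate = 84 / 2304 = 0.04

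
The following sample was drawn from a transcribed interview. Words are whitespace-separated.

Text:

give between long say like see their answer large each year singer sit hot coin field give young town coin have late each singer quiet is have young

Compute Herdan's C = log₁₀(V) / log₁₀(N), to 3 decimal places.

0.928

N = 28, V = 22.
log₁₀(V) = 1.342423, log₁₀(N) = 1.447158
C = 1.342423 / 1.447158 = 0.928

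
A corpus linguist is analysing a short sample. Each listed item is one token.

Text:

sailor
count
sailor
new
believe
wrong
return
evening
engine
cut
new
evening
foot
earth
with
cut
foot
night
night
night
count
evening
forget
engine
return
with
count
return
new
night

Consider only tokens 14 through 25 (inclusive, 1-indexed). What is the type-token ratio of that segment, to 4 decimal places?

Segment tokens 14–25: earth, with, cut, foot, night, night, night, count, evening, forget, engine, return
Segment N = 12, segment V = 10.
TTR = 10 / 12 = 0.8333

0.8333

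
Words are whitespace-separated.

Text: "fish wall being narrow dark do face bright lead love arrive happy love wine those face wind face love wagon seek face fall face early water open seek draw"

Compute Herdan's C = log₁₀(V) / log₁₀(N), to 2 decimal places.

0.92

N = 29, V = 22.
log₁₀(V) = 1.342423, log₁₀(N) = 1.462398
C = 1.342423 / 1.462398 = 0.92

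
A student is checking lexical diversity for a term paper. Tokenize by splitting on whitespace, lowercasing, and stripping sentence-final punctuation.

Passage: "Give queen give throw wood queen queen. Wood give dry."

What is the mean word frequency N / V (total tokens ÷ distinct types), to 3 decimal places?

N = 10 tokens, V = 5 types.
Mean frequency = N / V = 10 / 5 = 2.000

2.000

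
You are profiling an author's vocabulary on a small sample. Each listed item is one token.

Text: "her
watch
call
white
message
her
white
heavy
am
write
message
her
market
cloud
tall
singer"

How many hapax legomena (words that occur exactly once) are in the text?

Frequencies: her:3, white:2, message:2, watch:1, call:1, heavy:1, am:1, write:1, market:1, cloud:1, tall:1, singer:1
Hapax (freq=1): am, call, cloud, heavy, market, singer, tall, watch, write

9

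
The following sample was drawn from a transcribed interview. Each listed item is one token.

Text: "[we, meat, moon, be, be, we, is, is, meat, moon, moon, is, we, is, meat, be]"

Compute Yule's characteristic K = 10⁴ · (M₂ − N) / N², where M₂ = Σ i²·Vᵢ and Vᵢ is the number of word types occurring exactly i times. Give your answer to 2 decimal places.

Frequencies: is:4, we:3, meat:3, moon:3, be:3
N = 16. Frequency spectrum: V_3=4, V_4=1
M₂ = 3²·4 + 4²·1 = 52
K = 10000 × (52 − 16) / 16² = 1406.25

1406.25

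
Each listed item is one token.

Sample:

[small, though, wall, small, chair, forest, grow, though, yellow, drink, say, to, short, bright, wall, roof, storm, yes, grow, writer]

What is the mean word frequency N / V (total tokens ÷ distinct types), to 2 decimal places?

1.25

N = 20 tokens, V = 16 types.
Mean frequency = N / V = 20 / 16 = 1.25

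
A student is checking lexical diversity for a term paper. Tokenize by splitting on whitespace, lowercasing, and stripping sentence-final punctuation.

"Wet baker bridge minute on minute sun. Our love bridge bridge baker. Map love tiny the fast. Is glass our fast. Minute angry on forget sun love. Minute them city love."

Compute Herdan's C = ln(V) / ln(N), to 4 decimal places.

0.8417

N = 31, V = 18.
ln(V) = 2.890372, ln(N) = 3.433987
C = 2.890372 / 3.433987 = 0.8417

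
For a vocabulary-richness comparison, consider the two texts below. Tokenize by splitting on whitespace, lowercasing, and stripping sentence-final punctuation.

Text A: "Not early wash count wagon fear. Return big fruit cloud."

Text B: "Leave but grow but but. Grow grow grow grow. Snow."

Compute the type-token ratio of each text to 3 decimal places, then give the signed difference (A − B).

TTR(A) = 10/10 = 1.000
TTR(B) = 4/10 = 0.400
Difference = 1.000 − 0.400 = 0.600

0.600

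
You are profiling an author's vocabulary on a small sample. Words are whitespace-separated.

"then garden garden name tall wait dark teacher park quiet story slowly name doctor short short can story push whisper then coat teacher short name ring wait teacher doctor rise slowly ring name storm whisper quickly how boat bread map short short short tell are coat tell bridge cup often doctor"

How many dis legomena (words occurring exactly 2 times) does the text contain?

Frequencies: short:6, name:4, teacher:3, doctor:3, then:2, garden:2, wait:2, story:2, slowly:2, whisper:2, coat:2, ring:2, tell:2, tall:1, dark:1, park:1, quiet:1, can:1, push:1, rise:1, … (10 more, each freq 1)
Words with frequency 2: coat, garden, ring, slowly, story, tell, then, wait, whisper

9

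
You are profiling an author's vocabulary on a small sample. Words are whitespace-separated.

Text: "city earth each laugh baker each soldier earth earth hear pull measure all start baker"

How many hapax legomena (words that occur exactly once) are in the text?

Frequencies: earth:3, each:2, baker:2, city:1, laugh:1, soldier:1, hear:1, pull:1, measure:1, all:1, start:1
Hapax (freq=1): all, city, hear, laugh, measure, pull, soldier, start

8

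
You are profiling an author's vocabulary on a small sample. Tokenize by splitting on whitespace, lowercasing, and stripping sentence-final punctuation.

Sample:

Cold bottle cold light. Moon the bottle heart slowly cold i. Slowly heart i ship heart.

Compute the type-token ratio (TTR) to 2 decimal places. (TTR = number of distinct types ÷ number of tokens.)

N = 16 tokens, V = 9 types.
TTR = V / N = 9 / 16 = 0.56

0.56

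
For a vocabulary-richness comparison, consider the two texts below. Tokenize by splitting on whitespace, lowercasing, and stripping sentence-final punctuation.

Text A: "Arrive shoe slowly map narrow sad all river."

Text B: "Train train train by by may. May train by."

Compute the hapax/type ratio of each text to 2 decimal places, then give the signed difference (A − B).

1.00

A: hapax=8, V=8, ratio=1.00
B: hapax=0, V=3, ratio=0.00
Difference = 1.00 − 0.00 = 1.00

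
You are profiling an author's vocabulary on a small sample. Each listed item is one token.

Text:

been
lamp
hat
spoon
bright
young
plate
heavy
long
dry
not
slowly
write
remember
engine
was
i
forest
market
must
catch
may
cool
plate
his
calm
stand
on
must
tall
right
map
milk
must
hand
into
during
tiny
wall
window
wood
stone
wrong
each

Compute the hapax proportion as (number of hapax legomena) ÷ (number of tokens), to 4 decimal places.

Frequencies: must:3, plate:2, been:1, lamp:1, hat:1, spoon:1, bright:1, young:1, heavy:1, long:1, dry:1, not:1, slowly:1, write:1, remember:1, engine:1, was:1, i:1, forest:1, market:1, … (21 more, each freq 1)
Hapax count = 39; token count = 44.
Ratio = 39 / 44 = 0.8864

0.8864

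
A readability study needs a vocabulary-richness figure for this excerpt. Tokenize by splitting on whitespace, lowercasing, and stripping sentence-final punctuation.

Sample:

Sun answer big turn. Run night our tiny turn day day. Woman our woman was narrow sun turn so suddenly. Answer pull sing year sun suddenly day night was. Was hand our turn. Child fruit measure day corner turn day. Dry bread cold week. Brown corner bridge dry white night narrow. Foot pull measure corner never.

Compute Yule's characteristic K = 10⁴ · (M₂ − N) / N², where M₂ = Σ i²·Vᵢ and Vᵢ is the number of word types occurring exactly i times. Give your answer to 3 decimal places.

Frequencies: turn:5, day:5, sun:3, night:3, our:3, was:3, corner:3, answer:2, woman:2, narrow:2, suddenly:2, pull:2, measure:2, dry:2, big:1, run:1, tiny:1, so:1, sing:1, year:1, … (11 more, each freq 1)
N = 56. Frequency spectrum: V_1=17, V_2=7, V_3=5, V_5=2
M₂ = 1²·17 + 2²·7 + 3²·5 + 5²·2 = 140
K = 10000 × (140 − 56) / 56² = 267.857

267.857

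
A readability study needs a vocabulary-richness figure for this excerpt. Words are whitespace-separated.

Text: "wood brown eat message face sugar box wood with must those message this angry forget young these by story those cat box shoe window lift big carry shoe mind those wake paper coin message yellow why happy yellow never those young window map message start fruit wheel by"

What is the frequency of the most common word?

Frequencies: message:4, those:4, wood:2, box:2, young:2, by:2, shoe:2, window:2, yellow:2, brown:1, eat:1, face:1, sugar:1, with:1, must:1, this:1, angry:1, forget:1, these:1, story:1, … (15 more, each freq 1)
Most common: 'message' with frequency 4.

4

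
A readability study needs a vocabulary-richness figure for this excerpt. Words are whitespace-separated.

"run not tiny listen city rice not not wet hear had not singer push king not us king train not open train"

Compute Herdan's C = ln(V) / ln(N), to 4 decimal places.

N = 22, V = 15.
ln(V) = 2.708050, ln(N) = 3.091042
C = 2.708050 / 3.091042 = 0.8761

0.8761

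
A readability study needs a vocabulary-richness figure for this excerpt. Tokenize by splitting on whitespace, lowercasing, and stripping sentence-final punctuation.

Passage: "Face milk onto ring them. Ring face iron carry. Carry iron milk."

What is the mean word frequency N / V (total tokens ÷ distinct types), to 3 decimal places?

N = 12 tokens, V = 7 types.
Mean frequency = N / V = 12 / 7 = 1.714

1.714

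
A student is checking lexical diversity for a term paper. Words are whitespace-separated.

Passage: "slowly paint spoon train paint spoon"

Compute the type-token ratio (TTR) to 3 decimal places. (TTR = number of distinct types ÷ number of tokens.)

0.667

N = 6 tokens, V = 4 types.
TTR = V / N = 4 / 6 = 0.667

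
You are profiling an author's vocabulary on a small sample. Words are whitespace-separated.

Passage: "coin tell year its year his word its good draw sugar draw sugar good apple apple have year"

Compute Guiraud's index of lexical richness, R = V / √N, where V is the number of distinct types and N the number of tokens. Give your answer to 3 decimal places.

N = 18, V = 11.
√N = 4.242641
R = 11 / 4.242641 = 2.593

2.593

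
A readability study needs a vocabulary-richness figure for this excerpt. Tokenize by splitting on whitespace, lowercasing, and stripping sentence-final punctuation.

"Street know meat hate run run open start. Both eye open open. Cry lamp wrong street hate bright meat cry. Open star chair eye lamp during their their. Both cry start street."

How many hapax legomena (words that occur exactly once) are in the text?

Frequencies: open:4, street:3, cry:3, meat:2, hate:2, run:2, start:2, both:2, eye:2, lamp:2, their:2, know:1, wrong:1, bright:1, star:1, chair:1, during:1
Hapax (freq=1): bright, chair, during, know, star, wrong

6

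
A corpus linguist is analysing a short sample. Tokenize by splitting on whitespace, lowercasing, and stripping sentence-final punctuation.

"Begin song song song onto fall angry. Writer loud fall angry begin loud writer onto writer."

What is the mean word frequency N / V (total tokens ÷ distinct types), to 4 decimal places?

N = 16 tokens, V = 7 types.
Mean frequency = N / V = 16 / 7 = 2.2857

2.2857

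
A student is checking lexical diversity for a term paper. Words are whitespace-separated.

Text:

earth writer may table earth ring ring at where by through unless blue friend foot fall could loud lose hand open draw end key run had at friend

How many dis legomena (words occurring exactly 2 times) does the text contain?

Frequencies: earth:2, ring:2, at:2, friend:2, writer:1, may:1, table:1, where:1, by:1, through:1, unless:1, blue:1, foot:1, fall:1, could:1, loud:1, lose:1, hand:1, open:1, draw:1, … (4 more, each freq 1)
Words with frequency 2: at, earth, friend, ring

4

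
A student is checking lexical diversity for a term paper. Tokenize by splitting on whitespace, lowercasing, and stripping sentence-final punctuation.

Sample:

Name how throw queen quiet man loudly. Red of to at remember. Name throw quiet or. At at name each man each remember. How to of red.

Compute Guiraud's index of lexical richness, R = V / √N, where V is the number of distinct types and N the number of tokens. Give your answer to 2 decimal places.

2.69

N = 27, V = 14.
√N = 5.196152
R = 14 / 5.196152 = 2.69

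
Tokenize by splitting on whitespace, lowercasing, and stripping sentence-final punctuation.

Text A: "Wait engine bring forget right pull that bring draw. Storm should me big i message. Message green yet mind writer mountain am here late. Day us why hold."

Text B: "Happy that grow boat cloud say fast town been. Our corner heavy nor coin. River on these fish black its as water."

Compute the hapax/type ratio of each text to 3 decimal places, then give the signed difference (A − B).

A: hapax=24, V=26, ratio=0.923
B: hapax=22, V=22, ratio=1.000
Difference = 0.923 − 1.000 = -0.077

-0.077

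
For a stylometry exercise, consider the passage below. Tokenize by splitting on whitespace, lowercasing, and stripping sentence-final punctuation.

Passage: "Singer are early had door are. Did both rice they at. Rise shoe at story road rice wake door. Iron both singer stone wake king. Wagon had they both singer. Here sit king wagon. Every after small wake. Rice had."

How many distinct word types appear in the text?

Distinct types: {after, are, at, both, did, door, early, every, had, here, iron, king, rice, rise, road, shoe, singer, sit, small, stone, story, they, wagon, wake}
V = 24

24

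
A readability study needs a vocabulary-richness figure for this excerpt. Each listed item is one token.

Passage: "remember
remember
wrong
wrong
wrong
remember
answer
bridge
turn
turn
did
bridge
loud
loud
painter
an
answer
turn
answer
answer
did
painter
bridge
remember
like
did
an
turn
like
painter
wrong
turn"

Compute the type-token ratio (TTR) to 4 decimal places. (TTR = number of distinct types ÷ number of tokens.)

0.3125

N = 32 tokens, V = 10 types.
TTR = V / N = 10 / 32 = 0.3125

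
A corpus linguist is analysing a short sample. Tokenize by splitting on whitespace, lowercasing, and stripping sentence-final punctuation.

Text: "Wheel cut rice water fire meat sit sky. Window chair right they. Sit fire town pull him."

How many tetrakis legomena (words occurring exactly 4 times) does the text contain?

0

Frequencies: fire:2, sit:2, wheel:1, cut:1, rice:1, water:1, meat:1, sky:1, window:1, chair:1, right:1, they:1, town:1, pull:1, him:1
Words with frequency 4: (none)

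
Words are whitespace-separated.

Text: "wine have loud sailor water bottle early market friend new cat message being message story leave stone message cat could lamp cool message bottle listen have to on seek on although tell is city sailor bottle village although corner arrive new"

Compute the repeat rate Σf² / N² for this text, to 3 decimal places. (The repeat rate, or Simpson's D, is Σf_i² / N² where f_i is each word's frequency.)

Frequencies: message:4, bottle:3, have:2, sailor:2, new:2, cat:2, on:2, although:2, wine:1, loud:1, water:1, early:1, market:1, friend:1, being:1, story:1, leave:1, stone:1, could:1, lamp:1, … (10 more, each freq 1)
Σf² = 71; N² = 1681
Repeat rate = 71 / 1681 = 0.042

0.042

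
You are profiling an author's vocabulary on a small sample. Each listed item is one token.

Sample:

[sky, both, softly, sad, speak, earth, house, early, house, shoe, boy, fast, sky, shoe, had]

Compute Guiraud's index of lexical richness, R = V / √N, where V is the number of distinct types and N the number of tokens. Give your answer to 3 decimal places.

N = 15, V = 12.
√N = 3.872983
R = 12 / 3.872983 = 3.098

3.098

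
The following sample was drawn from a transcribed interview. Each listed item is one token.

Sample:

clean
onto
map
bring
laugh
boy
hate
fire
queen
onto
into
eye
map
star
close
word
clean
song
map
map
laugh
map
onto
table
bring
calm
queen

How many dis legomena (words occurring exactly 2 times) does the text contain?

Frequencies: map:5, onto:3, clean:2, bring:2, laugh:2, queen:2, boy:1, hate:1, fire:1, into:1, eye:1, star:1, close:1, word:1, song:1, table:1, calm:1
Words with frequency 2: bring, clean, laugh, queen

4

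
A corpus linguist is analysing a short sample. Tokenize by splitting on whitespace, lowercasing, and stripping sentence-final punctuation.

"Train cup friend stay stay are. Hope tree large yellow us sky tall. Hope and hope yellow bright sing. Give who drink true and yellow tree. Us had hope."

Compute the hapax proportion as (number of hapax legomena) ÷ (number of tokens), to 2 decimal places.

0.48

Frequencies: hope:4, yellow:3, stay:2, tree:2, us:2, and:2, train:1, cup:1, friend:1, are:1, large:1, sky:1, tall:1, bright:1, sing:1, give:1, who:1, drink:1, true:1, had:1
Hapax count = 14; token count = 29.
Ratio = 14 / 29 = 0.48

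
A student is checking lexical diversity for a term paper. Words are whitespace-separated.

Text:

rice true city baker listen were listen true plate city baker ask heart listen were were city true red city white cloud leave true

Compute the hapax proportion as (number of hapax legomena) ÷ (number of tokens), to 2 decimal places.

Frequencies: true:4, city:4, listen:3, were:3, baker:2, rice:1, plate:1, ask:1, heart:1, red:1, white:1, cloud:1, leave:1
Hapax count = 8; token count = 24.
Ratio = 8 / 24 = 0.33

0.33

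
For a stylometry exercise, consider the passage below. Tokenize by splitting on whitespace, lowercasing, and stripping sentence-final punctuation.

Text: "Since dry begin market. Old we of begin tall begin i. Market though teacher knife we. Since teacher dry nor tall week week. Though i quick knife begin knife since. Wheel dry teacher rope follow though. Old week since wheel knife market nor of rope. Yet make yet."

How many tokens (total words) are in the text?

Tokens: since, dry, begin, market, old, we, of, begin, tall, begin, i, market, though, teacher, knife, we, since, teacher, dry, nor, tall, week, week, though, i, quick, knife, begin, knife, since, wheel, dry, teacher, rope, follow, though, old, week, since, wheel, knife, market, nor, of, rope, yet, make, yet
N = 48

48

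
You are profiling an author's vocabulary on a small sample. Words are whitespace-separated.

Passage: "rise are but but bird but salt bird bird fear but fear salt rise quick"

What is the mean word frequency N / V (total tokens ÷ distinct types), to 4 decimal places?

2.1429

N = 15 tokens, V = 7 types.
Mean frequency = N / V = 15 / 7 = 2.1429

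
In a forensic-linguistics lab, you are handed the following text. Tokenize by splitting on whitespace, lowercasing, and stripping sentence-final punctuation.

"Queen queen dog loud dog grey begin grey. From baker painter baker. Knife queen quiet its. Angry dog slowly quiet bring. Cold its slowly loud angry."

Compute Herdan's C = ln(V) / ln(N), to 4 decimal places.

N = 26, V = 15.
ln(V) = 2.708050, ln(N) = 3.258097
C = 2.708050 / 3.258097 = 0.8312

0.8312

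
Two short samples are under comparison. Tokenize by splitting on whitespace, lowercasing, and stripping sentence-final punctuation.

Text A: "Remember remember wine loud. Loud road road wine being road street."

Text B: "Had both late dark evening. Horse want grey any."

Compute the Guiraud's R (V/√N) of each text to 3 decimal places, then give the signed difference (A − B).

-1.191

A: V=6, N=11, R=1.809
B: V=9, N=9, R=3.000
Difference = 1.809 − 3.000 = -1.191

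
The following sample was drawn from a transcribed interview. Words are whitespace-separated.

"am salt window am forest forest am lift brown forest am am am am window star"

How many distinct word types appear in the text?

Distinct types: {am, brown, forest, lift, salt, star, window}
V = 7

7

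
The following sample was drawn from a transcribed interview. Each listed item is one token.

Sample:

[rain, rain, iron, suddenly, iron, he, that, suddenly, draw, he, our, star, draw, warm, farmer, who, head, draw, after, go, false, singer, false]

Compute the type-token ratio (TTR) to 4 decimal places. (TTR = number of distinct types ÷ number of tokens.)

0.6957

N = 23 tokens, V = 16 types.
TTR = V / N = 16 / 23 = 0.6957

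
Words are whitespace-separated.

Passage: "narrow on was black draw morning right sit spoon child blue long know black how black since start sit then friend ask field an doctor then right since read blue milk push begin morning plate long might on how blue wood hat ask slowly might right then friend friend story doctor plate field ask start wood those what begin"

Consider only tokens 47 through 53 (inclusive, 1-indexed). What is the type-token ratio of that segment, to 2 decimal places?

0.86

Segment tokens 47–53: then, friend, friend, story, doctor, plate, field
Segment N = 7, segment V = 6.
TTR = 6 / 7 = 0.86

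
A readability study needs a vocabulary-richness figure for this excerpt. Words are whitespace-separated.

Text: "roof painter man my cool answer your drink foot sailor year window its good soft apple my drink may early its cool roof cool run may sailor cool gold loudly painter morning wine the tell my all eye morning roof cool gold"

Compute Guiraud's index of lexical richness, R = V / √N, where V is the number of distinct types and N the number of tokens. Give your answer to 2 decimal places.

4.17

N = 42, V = 27.
√N = 6.480741
R = 27 / 6.480741 = 4.17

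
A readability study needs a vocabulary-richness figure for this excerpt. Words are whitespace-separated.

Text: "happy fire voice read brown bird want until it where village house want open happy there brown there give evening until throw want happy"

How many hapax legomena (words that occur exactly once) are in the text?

Frequencies: happy:3, want:3, brown:2, until:2, there:2, fire:1, voice:1, read:1, bird:1, it:1, where:1, village:1, house:1, open:1, give:1, evening:1, throw:1
Hapax (freq=1): bird, evening, fire, give, house, it, open, read, throw, village, voice, where

12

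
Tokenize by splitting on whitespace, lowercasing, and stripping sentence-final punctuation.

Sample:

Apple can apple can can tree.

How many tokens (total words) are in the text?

Tokens: apple, can, apple, can, can, tree
N = 6

6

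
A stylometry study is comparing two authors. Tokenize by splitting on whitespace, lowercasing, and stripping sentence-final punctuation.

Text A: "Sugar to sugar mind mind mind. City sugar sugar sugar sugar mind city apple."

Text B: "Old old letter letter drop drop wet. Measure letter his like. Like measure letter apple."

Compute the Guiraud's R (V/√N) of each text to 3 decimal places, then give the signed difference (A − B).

A: V=5, N=14, R=1.336
B: V=8, N=15, R=2.066
Difference = 1.336 − 2.066 = -0.730

-0.730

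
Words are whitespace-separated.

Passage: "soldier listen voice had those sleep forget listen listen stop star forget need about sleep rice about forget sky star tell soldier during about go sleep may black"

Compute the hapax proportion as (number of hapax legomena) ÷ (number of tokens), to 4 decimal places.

0.4286

Frequencies: listen:3, sleep:3, forget:3, about:3, soldier:2, star:2, voice:1, had:1, those:1, stop:1, need:1, rice:1, sky:1, tell:1, during:1, go:1, may:1, black:1
Hapax count = 12; token count = 28.
Ratio = 12 / 28 = 0.4286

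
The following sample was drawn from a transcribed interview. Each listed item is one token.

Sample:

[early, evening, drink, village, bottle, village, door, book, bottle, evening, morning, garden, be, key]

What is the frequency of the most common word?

Frequencies: evening:2, village:2, bottle:2, early:1, drink:1, door:1, book:1, morning:1, garden:1, be:1, key:1
Most common: 'evening' with frequency 2.

2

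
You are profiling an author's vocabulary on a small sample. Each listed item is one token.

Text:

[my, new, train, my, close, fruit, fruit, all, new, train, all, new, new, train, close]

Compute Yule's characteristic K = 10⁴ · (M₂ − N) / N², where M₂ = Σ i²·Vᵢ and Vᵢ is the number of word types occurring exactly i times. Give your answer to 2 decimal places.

Frequencies: new:4, train:3, my:2, close:2, fruit:2, all:2
N = 15. Frequency spectrum: V_2=4, V_3=1, V_4=1
M₂ = 2²·4 + 3²·1 + 4²·1 = 41
K = 10000 × (41 − 15) / 15² = 1155.56

1155.56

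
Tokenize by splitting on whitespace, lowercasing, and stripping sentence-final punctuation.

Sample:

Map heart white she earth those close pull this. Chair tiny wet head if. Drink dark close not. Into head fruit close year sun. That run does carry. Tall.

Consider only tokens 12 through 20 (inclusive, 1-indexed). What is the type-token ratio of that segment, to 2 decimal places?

0.89

Segment tokens 12–20: wet, head, if, drink, dark, close, not, into, head
Segment N = 9, segment V = 8.
TTR = 8 / 9 = 0.89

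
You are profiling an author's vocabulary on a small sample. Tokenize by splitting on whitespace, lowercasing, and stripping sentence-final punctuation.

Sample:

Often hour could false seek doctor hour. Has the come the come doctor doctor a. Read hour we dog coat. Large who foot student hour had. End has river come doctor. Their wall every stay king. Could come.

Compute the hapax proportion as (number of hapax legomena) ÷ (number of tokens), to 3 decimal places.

Frequencies: hour:4, doctor:4, come:4, could:2, has:2, the:2, often:1, false:1, seek:1, a:1, read:1, we:1, dog:1, coat:1, large:1, who:1, foot:1, student:1, had:1, end:1, … (6 more, each freq 1)
Hapax count = 20; token count = 38.
Ratio = 20 / 38 = 0.526

0.526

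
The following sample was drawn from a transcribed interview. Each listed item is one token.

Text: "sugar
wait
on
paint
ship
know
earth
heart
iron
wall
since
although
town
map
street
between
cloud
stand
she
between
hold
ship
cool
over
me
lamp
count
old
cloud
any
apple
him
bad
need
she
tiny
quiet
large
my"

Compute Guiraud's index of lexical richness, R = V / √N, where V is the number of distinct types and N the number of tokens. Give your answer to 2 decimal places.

N = 39, V = 35.
√N = 6.244998
R = 35 / 6.244998 = 5.60

5.60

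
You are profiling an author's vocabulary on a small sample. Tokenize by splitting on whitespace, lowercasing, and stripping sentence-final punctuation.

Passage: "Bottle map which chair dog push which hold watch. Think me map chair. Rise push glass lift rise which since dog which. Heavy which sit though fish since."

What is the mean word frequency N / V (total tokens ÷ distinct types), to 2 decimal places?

N = 28 tokens, V = 18 types.
Mean frequency = N / V = 28 / 18 = 1.56

1.56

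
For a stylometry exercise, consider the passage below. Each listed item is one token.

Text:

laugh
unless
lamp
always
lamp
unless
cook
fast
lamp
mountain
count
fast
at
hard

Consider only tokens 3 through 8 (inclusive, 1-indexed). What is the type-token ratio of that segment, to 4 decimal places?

0.8333

Segment tokens 3–8: lamp, always, lamp, unless, cook, fast
Segment N = 6, segment V = 5.
TTR = 5 / 6 = 0.8333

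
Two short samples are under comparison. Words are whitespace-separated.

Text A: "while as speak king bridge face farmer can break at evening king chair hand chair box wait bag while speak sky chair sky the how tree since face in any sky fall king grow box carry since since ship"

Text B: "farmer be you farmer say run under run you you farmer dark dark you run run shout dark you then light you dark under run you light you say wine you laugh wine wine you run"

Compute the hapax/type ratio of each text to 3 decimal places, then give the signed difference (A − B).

A: hapax=19, V=27, ratio=0.704
B: hapax=4, V=12, ratio=0.333
Difference = 0.704 − 0.333 = 0.371

0.371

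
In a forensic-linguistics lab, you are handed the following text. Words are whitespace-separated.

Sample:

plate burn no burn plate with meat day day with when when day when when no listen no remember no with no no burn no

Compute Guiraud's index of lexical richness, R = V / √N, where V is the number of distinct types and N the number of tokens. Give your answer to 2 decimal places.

1.80

N = 25, V = 9.
√N = 5.000000
R = 9 / 5.000000 = 1.80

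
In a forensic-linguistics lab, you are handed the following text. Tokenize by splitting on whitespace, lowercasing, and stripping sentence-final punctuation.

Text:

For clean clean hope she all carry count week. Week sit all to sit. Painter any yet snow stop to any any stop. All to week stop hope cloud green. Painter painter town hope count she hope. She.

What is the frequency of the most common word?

4

Frequencies: hope:4, she:3, all:3, week:3, to:3, painter:3, any:3, stop:3, clean:2, count:2, sit:2, for:1, carry:1, yet:1, snow:1, cloud:1, green:1, town:1
Most common: 'hope' with frequency 4.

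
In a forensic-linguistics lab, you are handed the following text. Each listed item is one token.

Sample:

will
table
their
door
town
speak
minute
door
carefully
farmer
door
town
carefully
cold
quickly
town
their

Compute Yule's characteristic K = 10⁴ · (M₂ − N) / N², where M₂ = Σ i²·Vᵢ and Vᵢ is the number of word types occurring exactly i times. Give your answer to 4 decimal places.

Frequencies: door:3, town:3, their:2, carefully:2, will:1, table:1, speak:1, minute:1, farmer:1, cold:1, quickly:1
N = 17. Frequency spectrum: V_1=7, V_2=2, V_3=2
M₂ = 1²·7 + 2²·2 + 3²·2 = 33
K = 10000 × (33 − 17) / 17² = 553.6332

553.6332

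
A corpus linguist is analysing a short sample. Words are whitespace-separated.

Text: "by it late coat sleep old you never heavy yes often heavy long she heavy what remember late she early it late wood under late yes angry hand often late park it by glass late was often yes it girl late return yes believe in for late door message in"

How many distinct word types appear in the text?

30

Distinct types: {angry, believe, by, coat, door, early, for, girl, glass, hand, heavy, in, it, late, long, message, never, often, old, park, remember, return, she, sleep, under, was, what, wood, yes, you}
V = 30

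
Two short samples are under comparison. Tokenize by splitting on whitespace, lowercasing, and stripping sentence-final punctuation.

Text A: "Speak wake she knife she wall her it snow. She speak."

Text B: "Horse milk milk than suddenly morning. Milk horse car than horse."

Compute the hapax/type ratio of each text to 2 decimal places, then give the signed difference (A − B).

A: hapax=6, V=8, ratio=0.75
B: hapax=3, V=6, ratio=0.50
Difference = 0.75 − 0.50 = 0.25

0.25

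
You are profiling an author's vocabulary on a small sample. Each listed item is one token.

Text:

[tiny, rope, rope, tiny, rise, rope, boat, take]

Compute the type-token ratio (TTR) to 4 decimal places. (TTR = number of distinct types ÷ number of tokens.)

0.6250

N = 8 tokens, V = 5 types.
TTR = V / N = 5 / 8 = 0.6250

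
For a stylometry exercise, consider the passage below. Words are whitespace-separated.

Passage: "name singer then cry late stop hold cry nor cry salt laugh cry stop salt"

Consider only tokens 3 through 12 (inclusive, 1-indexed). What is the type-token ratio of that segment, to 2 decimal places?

Segment tokens 3–12: then, cry, late, stop, hold, cry, nor, cry, salt, laugh
Segment N = 10, segment V = 8.
TTR = 8 / 10 = 0.80

0.80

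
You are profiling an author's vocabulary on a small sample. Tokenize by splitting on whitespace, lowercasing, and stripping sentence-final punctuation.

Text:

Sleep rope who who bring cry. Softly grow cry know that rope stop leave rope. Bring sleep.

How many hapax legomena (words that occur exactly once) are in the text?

6

Frequencies: rope:3, sleep:2, who:2, bring:2, cry:2, softly:1, grow:1, know:1, that:1, stop:1, leave:1
Hapax (freq=1): grow, know, leave, softly, stop, that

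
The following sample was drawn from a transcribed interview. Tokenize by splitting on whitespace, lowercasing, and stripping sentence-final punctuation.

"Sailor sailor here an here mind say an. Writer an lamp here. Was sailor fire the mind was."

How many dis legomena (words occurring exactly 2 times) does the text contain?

2

Frequencies: sailor:3, here:3, an:3, mind:2, was:2, say:1, writer:1, lamp:1, fire:1, the:1
Words with frequency 2: mind, was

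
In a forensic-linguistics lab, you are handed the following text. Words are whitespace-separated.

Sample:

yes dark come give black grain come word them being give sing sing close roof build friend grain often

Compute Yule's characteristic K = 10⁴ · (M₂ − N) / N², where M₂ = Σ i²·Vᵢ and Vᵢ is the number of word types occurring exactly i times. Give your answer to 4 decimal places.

221.6066

Frequencies: come:2, give:2, grain:2, sing:2, yes:1, dark:1, black:1, word:1, them:1, being:1, close:1, roof:1, build:1, friend:1, often:1
N = 19. Frequency spectrum: V_1=11, V_2=4
M₂ = 1²·11 + 2²·4 = 27
K = 10000 × (27 − 19) / 19² = 221.6066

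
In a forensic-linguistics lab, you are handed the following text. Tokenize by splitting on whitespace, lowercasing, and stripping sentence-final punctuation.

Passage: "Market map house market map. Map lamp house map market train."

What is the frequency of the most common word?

Frequencies: map:4, market:3, house:2, lamp:1, train:1
Most common: 'map' with frequency 4.

4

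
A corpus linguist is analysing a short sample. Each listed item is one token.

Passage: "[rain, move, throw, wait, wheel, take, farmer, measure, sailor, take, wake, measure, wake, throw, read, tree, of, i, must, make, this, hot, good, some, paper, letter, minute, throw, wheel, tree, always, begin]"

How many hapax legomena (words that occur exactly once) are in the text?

19

Frequencies: throw:3, wheel:2, take:2, measure:2, wake:2, tree:2, rain:1, move:1, wait:1, farmer:1, sailor:1, read:1, of:1, i:1, must:1, make:1, this:1, hot:1, good:1, some:1, … (5 more, each freq 1)
Hapax (freq=1): always, begin, farmer, good, hot, i, letter, make, minute, move, must, of, paper, rain, read, sailor, some, this, wait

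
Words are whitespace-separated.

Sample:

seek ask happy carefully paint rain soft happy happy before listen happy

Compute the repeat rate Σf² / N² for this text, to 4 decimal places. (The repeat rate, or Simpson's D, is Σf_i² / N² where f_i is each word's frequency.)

0.1667

Frequencies: happy:4, seek:1, ask:1, carefully:1, paint:1, rain:1, soft:1, before:1, listen:1
Σf² = 24; N² = 144
Repeat rate = 24 / 144 = 0.1667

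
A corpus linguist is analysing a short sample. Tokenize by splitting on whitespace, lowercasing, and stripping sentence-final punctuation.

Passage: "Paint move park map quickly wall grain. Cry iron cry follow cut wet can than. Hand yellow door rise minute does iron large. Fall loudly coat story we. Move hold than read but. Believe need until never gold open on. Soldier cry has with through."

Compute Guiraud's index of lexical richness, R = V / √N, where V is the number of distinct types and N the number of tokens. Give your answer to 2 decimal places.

5.96

N = 45, V = 40.
√N = 6.708204
R = 40 / 6.708204 = 5.96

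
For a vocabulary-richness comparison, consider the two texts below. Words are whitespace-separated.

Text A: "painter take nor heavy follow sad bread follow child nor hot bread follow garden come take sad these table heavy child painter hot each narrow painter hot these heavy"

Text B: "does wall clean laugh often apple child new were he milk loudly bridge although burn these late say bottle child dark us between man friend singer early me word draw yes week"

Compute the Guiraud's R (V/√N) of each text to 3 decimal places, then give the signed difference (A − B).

-2.695

A: V=15, N=29, R=2.785
B: V=31, N=32, R=5.480
Difference = 2.785 − 5.480 = -2.695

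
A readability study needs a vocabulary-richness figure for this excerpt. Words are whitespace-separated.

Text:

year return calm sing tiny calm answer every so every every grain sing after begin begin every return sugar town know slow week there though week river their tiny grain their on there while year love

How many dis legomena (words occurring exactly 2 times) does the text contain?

10

Frequencies: every:4, year:2, return:2, calm:2, sing:2, tiny:2, grain:2, begin:2, week:2, there:2, their:2, answer:1, so:1, after:1, sugar:1, town:1, know:1, slow:1, though:1, river:1, … (3 more, each freq 1)
Words with frequency 2: begin, calm, grain, return, sing, their, there, tiny, week, year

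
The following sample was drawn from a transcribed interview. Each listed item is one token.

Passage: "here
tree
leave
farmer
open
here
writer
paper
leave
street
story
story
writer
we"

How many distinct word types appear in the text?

Distinct types: {farmer, here, leave, open, paper, story, street, tree, we, writer}
V = 10

10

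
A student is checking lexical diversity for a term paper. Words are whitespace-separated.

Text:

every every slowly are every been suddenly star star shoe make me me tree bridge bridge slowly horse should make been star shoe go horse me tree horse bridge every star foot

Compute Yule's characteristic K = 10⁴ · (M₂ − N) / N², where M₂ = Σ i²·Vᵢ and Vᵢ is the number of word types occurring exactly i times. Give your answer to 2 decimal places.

Frequencies: every:4, star:4, me:3, bridge:3, horse:3, slowly:2, been:2, shoe:2, make:2, tree:2, are:1, suddenly:1, should:1, go:1, foot:1
N = 32. Frequency spectrum: V_1=5, V_2=5, V_3=3, V_4=2
M₂ = 1²·5 + 2²·5 + 3²·3 + 4²·2 = 84
K = 10000 × (84 − 32) / 32² = 507.81

507.81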